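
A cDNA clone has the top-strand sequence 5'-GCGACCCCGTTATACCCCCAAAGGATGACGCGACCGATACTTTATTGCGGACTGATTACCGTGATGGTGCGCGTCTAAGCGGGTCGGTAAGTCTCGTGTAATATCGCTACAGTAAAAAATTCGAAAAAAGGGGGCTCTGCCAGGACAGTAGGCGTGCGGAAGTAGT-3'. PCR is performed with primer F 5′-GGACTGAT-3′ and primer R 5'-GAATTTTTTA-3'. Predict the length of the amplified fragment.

74 bp

Forward primer GGACTGAT is found on the top strand at positions 49–56.
Reverse complement of the reverse primer: TAAAAAATTC. This occurs on the top strand at positions 113–122.
The product runs from position 49 to position 122, so its length is 122 − 49 + 1 = 74 bp.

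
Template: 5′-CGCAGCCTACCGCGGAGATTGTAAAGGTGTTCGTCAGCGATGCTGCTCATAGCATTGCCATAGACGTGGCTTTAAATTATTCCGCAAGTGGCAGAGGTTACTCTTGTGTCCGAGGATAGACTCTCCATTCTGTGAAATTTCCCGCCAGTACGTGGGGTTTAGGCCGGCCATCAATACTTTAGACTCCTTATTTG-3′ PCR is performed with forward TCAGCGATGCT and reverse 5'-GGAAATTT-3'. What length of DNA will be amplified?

109 bp

Forward primer TCAGCGATGCT is found on the top strand at positions 34–44.
The reverse primer's reverse complement is AAATTTCC, which matches the template at positions 135–142.
Amplicon spans positions 34–142: 109 bp.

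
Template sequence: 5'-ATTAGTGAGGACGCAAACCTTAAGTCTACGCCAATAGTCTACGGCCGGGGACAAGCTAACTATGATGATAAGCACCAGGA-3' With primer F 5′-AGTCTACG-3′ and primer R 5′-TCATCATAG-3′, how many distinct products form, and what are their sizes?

The forward primer AGTCTACG matches the top strand at positions 23–30, 36–43.
The reverse primer's reverse complement is CTATGATGA, matching at positions 60–68.
Each forward site pairs with the reverse site to give a product ending at position 68: sizes 46, 33 bp.

Two products: 46 bp, 33 bp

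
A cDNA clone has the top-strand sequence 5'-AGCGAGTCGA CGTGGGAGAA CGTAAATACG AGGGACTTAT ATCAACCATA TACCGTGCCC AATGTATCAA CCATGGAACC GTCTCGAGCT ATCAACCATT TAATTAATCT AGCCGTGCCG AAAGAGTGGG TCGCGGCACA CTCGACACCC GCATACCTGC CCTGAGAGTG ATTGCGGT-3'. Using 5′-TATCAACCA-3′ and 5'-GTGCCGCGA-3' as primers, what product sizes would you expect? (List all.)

100 bp, 75 bp, 50 bp

The forward primer TATCAACCA matches the top strand at positions 40–48, 65–73, 90–98.
The reverse primer's reverse complement is TCGCGGCAC, matching at positions 131–139.
Each forward site pairs with the reverse site to give a product ending at position 139: sizes 100, 75, 50 bp.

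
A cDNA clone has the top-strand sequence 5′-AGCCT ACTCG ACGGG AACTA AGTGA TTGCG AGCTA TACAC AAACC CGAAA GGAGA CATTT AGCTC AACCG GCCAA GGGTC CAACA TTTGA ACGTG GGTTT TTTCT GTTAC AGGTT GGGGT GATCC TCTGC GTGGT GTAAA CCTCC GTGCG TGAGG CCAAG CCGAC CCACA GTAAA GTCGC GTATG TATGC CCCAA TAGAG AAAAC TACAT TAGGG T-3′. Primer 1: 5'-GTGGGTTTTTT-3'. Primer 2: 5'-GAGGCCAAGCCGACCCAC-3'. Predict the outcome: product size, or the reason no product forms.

Primer 1 (GTGGGTTTTTT) matches the top strand at positions 93–103 (3' end points downstream).
Primer 2 (GAGGCCAAGCCGACCCAC) also matches the top strand directly, at positions 152–169 — its reverse complement GTGGGTCGGCTTGGCCTC is not present.
Both primers anneal to the bottom strand with 3' ends pointing the same way, so neither can prime synthesis back toward the other.

No product — both primers anneal to the same strand and extend in the same direction.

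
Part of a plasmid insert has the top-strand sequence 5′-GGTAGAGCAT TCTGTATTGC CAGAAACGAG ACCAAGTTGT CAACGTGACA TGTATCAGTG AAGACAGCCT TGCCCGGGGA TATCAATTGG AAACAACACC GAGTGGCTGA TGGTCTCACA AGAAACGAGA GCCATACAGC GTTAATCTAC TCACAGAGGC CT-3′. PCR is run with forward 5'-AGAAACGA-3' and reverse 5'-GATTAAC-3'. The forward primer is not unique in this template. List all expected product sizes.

The forward primer AGAAACGA matches the top strand at positions 22–29, 121–128.
The reverse primer's reverse complement is GTTAATC, matching at positions 141–147.
Each forward site pairs with the reverse site to give a product ending at position 147: sizes 126, 27 bp.

126 bp, 27 bp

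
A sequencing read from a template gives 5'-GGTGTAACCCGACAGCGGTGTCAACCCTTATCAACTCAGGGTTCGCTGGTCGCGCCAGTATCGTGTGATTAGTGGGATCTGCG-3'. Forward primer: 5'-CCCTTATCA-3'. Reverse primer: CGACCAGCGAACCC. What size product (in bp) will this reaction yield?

28 bp

Scanning the template, CCCTTATCA occurs at positions 25–33; this primer anneals to the bottom strand there with its 3' end pointing downstream.
Taking the reverse complement of CGACCAGCGAACCC gives GGGTTCGCTGGTCG, found at positions 39–52 on the template; the primer anneals here to the top strand with its 3' end pointing upstream.
The product runs from position 25 to position 52, so its length is 52 − 25 + 1 = 28 bp.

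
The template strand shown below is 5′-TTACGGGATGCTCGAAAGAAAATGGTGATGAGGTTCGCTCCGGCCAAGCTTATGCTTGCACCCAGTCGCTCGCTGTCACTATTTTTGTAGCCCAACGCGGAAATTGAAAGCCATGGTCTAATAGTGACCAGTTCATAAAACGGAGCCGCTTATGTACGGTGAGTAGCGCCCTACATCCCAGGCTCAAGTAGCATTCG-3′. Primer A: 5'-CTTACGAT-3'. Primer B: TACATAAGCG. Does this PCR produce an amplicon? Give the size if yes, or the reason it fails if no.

No product — primer A has no binding site in the template.

Primer A (CTTACGAT) does not match the top strand, and its reverse complement ATCGTAAG does not match either.
With no annealing site for primer A, no amplification occurs.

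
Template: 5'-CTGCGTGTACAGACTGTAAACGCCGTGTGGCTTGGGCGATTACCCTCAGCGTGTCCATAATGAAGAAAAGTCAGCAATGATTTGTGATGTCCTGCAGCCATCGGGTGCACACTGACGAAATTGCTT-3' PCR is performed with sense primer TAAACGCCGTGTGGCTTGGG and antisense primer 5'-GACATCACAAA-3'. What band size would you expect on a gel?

75 bp

Scanning the template, TAAACGCCGTGTGGCTTGGG occurs at positions 17–36; this primer anneals to the bottom strand there with its 3' end pointing downstream.
The reverse primer's reverse complement is TTTGTGATGTC, which matches the template at positions 81–91.
Amplicon spans positions 17–91: 75 bp.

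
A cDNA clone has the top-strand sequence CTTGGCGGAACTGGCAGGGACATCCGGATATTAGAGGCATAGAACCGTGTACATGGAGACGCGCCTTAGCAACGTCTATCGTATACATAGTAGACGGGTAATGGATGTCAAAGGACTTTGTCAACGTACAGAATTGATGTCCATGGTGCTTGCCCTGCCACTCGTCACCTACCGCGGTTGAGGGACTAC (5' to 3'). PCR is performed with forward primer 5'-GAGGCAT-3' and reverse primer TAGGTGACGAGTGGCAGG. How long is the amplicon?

Scanning the template, GAGGCAT occurs at positions 34–40; this primer anneals to the bottom strand there with its 3' end pointing downstream.
The reverse primer's reverse complement is CCTGCCACTCGTCACCTA, which matches the template at positions 154–171.
The product runs from position 34 to position 171, so its length is 171 − 34 + 1 = 138 bp.

138 bp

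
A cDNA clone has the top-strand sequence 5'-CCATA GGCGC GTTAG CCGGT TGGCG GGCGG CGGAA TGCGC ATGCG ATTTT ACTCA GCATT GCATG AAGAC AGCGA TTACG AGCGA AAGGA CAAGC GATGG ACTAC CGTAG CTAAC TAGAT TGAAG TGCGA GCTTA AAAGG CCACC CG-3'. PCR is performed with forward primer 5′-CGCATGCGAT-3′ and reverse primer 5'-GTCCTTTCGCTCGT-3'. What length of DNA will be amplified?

The forward primer matches the template at positions 38–47.
Reverse complement of the reverse primer: ACGAGCGAAAGGAC. This occurs on the top strand at positions 78–91.
The product runs from position 38 to position 91, so its length is 91 − 38 + 1 = 54 bp.

54 bp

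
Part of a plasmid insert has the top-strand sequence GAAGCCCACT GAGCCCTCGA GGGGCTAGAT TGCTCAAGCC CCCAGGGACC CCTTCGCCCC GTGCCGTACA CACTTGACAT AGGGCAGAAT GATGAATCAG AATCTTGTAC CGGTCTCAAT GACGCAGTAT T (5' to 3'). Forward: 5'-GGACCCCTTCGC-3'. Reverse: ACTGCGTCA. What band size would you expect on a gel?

Forward primer GGACCCCTTCGC is found on the top strand at positions 46–57.
The reverse primer's reverse complement is TGACGCAGT, which matches the template at positions 120–128.
Amplicon spans positions 46–128: 83 bp.

83 bp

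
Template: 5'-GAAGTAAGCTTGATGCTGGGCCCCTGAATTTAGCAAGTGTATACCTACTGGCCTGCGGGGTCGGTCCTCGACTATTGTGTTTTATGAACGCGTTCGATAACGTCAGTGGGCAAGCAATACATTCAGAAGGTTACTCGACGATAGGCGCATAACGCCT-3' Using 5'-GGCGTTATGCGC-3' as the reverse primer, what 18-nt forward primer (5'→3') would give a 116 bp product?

5'-ATACCTACTGGCCTGCGG-3'

The reverse primer's reverse complement GCGCATAACGCC matches the template at positions 145–156, so the product ends at position 156.
A 116 bp product then starts at position 156 − 116 + 1 = 41.
The forward primer is identical to the top strand there: ATACCTACTGGCCTGCGG.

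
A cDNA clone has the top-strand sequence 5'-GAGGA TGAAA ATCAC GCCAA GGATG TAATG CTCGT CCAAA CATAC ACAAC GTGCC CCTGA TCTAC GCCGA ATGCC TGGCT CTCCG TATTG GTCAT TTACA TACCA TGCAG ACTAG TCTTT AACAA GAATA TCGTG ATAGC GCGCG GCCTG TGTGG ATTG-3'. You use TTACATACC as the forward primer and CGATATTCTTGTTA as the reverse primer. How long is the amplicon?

38 bp

Scanning the template, TTACATACC occurs at positions 96–104; this primer anneals to the bottom strand there with its 3' end pointing downstream.
The reverse primer's reverse complement is TAACAAGAATATCG, which matches the template at positions 120–133.
The product runs from position 96 to position 133, so its length is 133 − 96 + 1 = 38 bp.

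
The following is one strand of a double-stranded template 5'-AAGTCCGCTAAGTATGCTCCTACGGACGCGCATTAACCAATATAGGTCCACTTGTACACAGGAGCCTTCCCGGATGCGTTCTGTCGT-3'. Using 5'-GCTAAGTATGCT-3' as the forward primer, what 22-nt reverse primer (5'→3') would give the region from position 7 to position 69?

5'-GAAGGCTCCTGTGTACAAGTGG-3'

The product's 3' end on the top strand is position 69.
The reverse primer anneals to the top strand over positions 48–69, i.e. to CCACTTGTACACAGGAGCCTTC.
Its sequence written 5'→3' is the reverse complement: GAAGGCTCCTGTGTACAAGTGG.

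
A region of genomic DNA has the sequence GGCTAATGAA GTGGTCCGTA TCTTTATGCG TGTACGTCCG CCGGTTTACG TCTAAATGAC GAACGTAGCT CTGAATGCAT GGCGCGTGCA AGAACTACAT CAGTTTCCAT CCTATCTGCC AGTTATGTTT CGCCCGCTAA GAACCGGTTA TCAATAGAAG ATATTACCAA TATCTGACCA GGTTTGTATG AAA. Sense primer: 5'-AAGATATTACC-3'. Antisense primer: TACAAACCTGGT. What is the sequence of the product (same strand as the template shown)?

Forward primer AAGATATTACC is found on the top strand at positions 158–168.
Reverse complement of the reverse primer: ACCAGGTTTGTA. This occurs on the top strand at positions 177–188.
The product is the template from position 158 through 188 (31 bp).

5'-AAGATATTACCAATATCTGACCAGGTTTGTA-3'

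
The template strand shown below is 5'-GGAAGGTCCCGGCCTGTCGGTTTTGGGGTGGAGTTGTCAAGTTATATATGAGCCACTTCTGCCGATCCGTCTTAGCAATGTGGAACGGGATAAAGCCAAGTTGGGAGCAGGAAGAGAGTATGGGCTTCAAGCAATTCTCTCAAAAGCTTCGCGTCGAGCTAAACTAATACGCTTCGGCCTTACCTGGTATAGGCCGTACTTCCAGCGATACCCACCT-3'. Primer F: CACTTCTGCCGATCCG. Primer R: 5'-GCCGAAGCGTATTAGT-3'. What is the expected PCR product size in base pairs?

125 bp

Scanning the template, CACTTCTGCCGATCCG occurs at positions 54–69; this primer anneals to the bottom strand there with its 3' end pointing downstream.
The reverse primer's reverse complement is ACTAATACGCTTCGGC, which matches the template at positions 163–178.
Product length = (reverse-primer end) − (forward-primer start) + 1 = 178 − 54 + 1 = 125 bp.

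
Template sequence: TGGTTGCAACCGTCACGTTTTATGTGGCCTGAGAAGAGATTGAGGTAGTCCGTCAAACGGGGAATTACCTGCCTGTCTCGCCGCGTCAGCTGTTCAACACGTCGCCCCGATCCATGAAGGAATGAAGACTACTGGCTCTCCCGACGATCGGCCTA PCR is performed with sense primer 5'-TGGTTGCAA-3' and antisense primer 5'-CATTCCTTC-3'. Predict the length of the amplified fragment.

124 bp

Forward primer TGGTTGCAA is found on the top strand at positions 1–9.
The reverse primer's reverse complement is GAAGGAATG, which matches the template at positions 116–124.
The product runs from position 1 to position 124, so its length is 124 − 1 + 1 = 124 bp.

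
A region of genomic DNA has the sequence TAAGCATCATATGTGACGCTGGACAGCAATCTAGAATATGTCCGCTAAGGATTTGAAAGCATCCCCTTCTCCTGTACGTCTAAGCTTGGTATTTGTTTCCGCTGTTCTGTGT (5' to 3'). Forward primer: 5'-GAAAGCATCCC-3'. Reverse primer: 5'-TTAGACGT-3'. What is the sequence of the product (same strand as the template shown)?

5'-GAAAGCATCCCCTTCTCCTGTACGTCTAA-3'

Scanning the template, GAAAGCATCCC occurs at positions 55–65; this primer anneals to the bottom strand there with its 3' end pointing downstream.
Taking the reverse complement of TTAGACGT gives ACGTCTAA, found at positions 76–83 on the template; the primer anneals here to the top strand with its 3' end pointing upstream.
The product is the template from position 55 through 83 (29 bp).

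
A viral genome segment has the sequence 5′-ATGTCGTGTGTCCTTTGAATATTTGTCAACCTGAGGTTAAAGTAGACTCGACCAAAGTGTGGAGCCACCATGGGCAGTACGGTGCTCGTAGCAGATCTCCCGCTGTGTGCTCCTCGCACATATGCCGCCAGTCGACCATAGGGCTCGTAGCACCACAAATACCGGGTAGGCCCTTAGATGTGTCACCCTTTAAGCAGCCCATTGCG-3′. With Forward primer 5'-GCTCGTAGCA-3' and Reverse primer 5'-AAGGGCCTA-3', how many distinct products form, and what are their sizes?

The forward primer GCTCGTAGCA matches the top strand at positions 84–93, 143–152.
The reverse primer's reverse complement is TAGGCCCTT, matching at positions 167–175.
Each forward site pairs with the reverse site to give a product ending at position 175: sizes 92, 33 bp.

Two products: 92 bp, 33 bp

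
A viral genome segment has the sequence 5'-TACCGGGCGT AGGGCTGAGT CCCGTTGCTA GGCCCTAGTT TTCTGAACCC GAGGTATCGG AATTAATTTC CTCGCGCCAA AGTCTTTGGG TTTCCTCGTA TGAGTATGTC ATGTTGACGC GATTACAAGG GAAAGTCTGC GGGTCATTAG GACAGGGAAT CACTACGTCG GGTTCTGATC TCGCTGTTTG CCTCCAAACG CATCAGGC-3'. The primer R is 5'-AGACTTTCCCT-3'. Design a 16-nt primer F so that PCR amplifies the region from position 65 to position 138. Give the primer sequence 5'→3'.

The reverse primer's reverse complement AGGGAAAGTCT matches the template at positions 128–138; the product starts at position 65.
The forward primer is identical to the top strand over positions 65–80: AATTTCCTCGCGCCAA.

5'-AATTTCCTCGCGCCAA-3'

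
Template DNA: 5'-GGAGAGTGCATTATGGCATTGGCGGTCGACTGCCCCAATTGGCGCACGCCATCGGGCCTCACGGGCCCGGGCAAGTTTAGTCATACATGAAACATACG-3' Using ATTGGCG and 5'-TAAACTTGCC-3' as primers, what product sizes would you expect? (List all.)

The forward primer ATTGGCG matches the top strand at positions 18–24, 38–44.
The reverse primer's reverse complement is GGCAAGTTTA, matching at positions 70–79.
Each forward site pairs with the reverse site to give a product ending at position 79: sizes 62, 42 bp.

62 bp, 42 bp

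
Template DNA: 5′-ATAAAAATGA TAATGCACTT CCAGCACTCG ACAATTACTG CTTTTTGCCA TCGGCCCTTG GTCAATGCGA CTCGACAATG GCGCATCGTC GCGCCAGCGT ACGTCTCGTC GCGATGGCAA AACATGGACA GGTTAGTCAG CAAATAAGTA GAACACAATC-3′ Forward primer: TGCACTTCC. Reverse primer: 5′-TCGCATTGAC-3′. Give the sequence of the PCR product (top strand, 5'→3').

5'-TGCACTTCCAGCACTCGACAATTACTGCTTTTTGCCATCGGCCCTTGGTCAATGCGA-3'

The forward primer matches the template at positions 14–22.
Reverse complement of the reverse primer: GTCAATGCGA. This occurs on the top strand at positions 61–70.
The product is the template from position 14 through 70 (57 bp).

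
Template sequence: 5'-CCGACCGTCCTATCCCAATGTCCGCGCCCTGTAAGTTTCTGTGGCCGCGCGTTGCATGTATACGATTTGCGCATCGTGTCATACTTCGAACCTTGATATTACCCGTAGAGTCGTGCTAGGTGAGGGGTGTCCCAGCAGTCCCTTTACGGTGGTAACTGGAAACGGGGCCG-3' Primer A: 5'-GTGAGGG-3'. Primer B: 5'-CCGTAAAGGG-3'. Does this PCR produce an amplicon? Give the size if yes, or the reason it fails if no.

Primer A (GTGAGGG) matches the top strand at positions 120–126; it acts as a forward primer.
Primer B's reverse complement is CCCTTTACGG, matching the top strand at positions 140–149; it acts as a reverse primer.
The 3' ends face each other across positions 120–149, giving a 30 bp product.

Yes — a 30 bp product.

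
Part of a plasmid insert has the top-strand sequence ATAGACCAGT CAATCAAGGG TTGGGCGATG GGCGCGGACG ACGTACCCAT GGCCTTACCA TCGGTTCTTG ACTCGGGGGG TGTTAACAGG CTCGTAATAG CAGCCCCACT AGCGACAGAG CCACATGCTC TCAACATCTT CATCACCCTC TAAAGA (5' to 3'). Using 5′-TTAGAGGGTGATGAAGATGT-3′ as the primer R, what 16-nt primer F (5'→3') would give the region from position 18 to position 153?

The reverse primer's reverse complement ACATCTTCATCACCCTCTAA matches the template at positions 134–153; the product starts at position 18.
The forward primer is identical to the top strand over positions 18–33: GGGTTGGGCGATGGGC.

5'-GGGTTGGGCGATGGGC-3'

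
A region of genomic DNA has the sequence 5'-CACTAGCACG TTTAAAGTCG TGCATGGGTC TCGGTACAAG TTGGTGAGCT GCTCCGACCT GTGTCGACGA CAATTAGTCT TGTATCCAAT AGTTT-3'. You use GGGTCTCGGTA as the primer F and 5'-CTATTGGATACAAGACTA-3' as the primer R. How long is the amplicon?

67 bp

Scanning the template, GGGTCTCGGTA occurs at positions 26–36; this primer anneals to the bottom strand there with its 3' end pointing downstream.
Taking the reverse complement of CTATTGGATACAAGACTA gives TAGTCTTGTATCCAATAG, found at positions 75–92 on the template; the primer anneals here to the top strand with its 3' end pointing upstream.
The product runs from position 26 to position 92, so its length is 92 − 26 + 1 = 67 bp.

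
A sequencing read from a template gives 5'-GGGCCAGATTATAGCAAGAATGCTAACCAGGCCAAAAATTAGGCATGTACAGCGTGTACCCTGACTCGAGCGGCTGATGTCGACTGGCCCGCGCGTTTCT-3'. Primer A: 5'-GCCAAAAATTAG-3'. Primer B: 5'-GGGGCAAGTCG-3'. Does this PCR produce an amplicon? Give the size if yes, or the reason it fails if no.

No product — primer B has no binding site in the template.

Primer B (GGGGCAAGTCG) does not match the top strand, and its reverse complement CGACTTGCCCC does not match either.
With no annealing site for primer B, no amplification occurs.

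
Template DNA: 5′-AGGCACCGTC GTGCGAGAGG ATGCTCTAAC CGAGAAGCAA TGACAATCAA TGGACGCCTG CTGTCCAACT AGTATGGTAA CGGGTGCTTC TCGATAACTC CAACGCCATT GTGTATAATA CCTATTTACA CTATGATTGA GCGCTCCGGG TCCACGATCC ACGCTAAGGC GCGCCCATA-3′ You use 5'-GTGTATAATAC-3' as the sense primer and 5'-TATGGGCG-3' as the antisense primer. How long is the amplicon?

69 bp

The forward primer matches the template at positions 111–121.
Taking the reverse complement of TATGGGCG gives CGCCCATA, found at positions 172–179 on the template; the primer anneals here to the top strand with its 3' end pointing upstream.
The product runs from position 111 to position 179, so its length is 179 − 111 + 1 = 69 bp.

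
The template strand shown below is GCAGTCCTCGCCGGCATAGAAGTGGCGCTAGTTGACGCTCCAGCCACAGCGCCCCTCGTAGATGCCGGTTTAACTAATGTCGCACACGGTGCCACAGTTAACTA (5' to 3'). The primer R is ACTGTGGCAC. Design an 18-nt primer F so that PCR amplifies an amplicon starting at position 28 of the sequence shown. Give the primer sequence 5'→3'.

5'-CTAGTTGACGCTCCAGCC-3'

The reverse primer's reverse complement GTGCCACAGT matches the template at positions 89–98; the product starts at position 28.
The forward primer is identical to the top strand over positions 28–45: CTAGTTGACGCTCCAGCC.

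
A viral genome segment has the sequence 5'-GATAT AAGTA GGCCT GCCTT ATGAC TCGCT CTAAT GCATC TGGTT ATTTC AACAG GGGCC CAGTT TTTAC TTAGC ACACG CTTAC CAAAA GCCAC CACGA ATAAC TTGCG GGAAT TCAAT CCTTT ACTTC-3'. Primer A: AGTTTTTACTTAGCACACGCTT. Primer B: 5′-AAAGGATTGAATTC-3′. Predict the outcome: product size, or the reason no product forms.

Yes — a 64 bp product.

Primer A (AGTTTTTACTTAGCACACGCTT) matches the top strand at positions 62–83; it acts as a forward primer.
Primer B's reverse complement is GAATTCAATCCTTT, matching the top strand at positions 112–125; it acts as a reverse primer.
The 3' ends face each other across positions 62–125, giving a 64 bp product.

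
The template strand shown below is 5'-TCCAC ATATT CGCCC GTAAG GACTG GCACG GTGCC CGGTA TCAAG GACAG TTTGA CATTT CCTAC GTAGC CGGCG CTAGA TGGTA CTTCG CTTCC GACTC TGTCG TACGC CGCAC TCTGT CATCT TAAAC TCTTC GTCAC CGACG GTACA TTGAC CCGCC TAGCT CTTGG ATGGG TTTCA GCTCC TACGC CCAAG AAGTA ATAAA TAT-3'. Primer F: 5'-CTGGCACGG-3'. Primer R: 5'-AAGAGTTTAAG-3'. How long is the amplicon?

The forward primer matches the template at positions 23–31.
Taking the reverse complement of AAGAGTTTAAG gives CTTAAACTCTT, found at positions 124–134 on the template; the primer anneals here to the top strand with its 3' end pointing upstream.
The product runs from position 23 to position 134, so its length is 134 − 23 + 1 = 112 bp.

112 bp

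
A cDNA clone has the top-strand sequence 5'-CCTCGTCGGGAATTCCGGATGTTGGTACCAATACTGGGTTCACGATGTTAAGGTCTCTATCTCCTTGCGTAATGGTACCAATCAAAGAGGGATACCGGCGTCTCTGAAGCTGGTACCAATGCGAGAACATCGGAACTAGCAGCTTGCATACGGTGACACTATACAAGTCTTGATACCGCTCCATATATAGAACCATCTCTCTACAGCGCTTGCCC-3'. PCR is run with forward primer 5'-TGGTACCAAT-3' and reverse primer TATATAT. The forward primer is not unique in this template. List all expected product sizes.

167 bp, 117 bp, 79 bp

The forward primer TGGTACCAAT matches the top strand at positions 23–32, 73–82, 111–120.
The reverse primer's reverse complement is ATATATA, matching at positions 183–189.
Each forward site pairs with the reverse site to give a product ending at position 189: sizes 167, 117, 79 bp.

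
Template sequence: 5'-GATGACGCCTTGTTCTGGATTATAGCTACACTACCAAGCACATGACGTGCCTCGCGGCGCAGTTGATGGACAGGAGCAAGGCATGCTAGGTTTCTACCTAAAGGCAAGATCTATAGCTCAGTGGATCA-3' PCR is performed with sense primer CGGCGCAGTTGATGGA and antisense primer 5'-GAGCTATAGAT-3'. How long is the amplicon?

65 bp

Scanning the template, CGGCGCAGTTGATGGA occurs at positions 55–70; this primer anneals to the bottom strand there with its 3' end pointing downstream.
Reverse complement of the reverse primer: ATCTATAGCTC. This occurs on the top strand at positions 109–119.
Product length = (reverse-primer end) − (forward-primer start) + 1 = 119 − 55 + 1 = 65 bp.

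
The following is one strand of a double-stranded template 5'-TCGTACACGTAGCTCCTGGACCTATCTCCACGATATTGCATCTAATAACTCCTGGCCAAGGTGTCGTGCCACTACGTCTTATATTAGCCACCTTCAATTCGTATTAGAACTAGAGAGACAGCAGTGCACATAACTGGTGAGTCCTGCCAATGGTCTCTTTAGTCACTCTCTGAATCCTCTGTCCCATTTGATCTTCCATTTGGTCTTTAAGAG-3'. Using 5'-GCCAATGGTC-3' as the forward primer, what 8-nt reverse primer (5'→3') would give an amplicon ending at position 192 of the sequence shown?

5'-ATCAAATG-3'

The forward primer binds at positions 146–155; the product's 3' end on the top strand is position 192.
The reverse primer anneals to the top strand over positions 185–192, i.e. to CATTTGAT.
Its sequence written 5'→3' is the reverse complement: ATCAAATG.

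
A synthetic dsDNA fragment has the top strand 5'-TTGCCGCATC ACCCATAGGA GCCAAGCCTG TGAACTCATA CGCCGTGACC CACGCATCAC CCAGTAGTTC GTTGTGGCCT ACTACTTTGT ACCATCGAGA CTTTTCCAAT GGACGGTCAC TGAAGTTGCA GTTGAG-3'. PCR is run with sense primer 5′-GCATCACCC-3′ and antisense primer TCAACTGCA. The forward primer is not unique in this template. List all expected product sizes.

The forward primer GCATCACCC matches the top strand at positions 6–14, 54–62.
The reverse primer's reverse complement is TGCAGTTGA, matching at positions 127–135.
Each forward site pairs with the reverse site to give a product ending at position 135: sizes 130, 82 bp.

130 bp, 82 bp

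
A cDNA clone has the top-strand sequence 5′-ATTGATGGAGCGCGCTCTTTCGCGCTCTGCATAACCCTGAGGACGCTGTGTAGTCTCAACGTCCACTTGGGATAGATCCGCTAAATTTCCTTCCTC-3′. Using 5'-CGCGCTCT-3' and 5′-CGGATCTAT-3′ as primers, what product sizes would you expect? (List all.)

70 bp, 60 bp

The forward primer CGCGCTCT matches the top strand at positions 11–18, 21–28.
The reverse primer's reverse complement is ATAGATCCG, matching at positions 72–80.
Each forward site pairs with the reverse site to give a product ending at position 80: sizes 70, 60 bp.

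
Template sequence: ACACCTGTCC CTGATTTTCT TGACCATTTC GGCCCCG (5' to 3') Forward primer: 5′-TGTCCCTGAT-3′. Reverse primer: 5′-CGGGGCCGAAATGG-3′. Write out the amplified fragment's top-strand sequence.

5'-TGTCCCTGATTTTCTTGACCATTTCGGCCCCG-3'

Scanning the template, TGTCCCTGAT occurs at positions 6–15; this primer anneals to the bottom strand there with its 3' end pointing downstream.
The reverse primer's reverse complement is CCATTTCGGCCCCG, which matches the template at positions 24–37.
The product is the template from position 6 through 37 (32 bp).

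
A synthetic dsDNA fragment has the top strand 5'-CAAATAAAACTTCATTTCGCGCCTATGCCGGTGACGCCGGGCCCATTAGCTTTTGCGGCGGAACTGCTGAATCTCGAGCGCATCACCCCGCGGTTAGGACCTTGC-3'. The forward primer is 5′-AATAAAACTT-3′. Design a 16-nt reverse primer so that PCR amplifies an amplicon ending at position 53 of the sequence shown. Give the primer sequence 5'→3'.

The forward primer binds at positions 3–12; the product's 3' end on the top strand is position 53.
The reverse primer anneals to the top strand over positions 38–53, i.e. to CGGGCCCATTAGCTTT.
Its sequence written 5'→3' is the reverse complement: AAAGCTAATGGGCCCG.

5'-AAAGCTAATGGGCCCG-3'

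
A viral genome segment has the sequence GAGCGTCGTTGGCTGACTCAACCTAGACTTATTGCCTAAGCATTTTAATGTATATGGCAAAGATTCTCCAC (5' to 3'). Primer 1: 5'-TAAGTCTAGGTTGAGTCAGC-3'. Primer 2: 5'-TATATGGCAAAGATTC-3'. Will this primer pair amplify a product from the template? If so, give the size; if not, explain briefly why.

No product — the primers' 3' ends point away from each other.

Primer 1 (TAAGTCTAGGTTGAGTCAGC) has reverse complement GCTGACTCAACCTAGACTTA, which matches the top strand at positions 12–31; primer 1 anneals to the top strand there with its 3' end pointing upstream toward position 12.
Primer 2 (TATATGGCAAAGATTC) matches the top strand directly at positions 51–66; it anneals to the bottom strand with its 3' end pointing downstream toward position 66.
The 3' ends diverge (primer 1 extends toward position 1, primer 2 toward position 71), so the primers never converge on a shared product.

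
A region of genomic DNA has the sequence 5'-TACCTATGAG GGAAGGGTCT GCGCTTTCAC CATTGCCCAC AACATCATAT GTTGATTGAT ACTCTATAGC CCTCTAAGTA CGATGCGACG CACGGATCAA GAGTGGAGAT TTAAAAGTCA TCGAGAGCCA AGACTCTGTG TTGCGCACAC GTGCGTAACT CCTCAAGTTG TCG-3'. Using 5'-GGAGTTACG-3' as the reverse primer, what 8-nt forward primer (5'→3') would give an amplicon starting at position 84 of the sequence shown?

The reverse primer's reverse complement CGTAACTCC matches the template at positions 154–162; the product starts at position 84.
The forward primer is identical to the top strand over positions 84–91: TGCGACGC.

5'-TGCGACGC-3'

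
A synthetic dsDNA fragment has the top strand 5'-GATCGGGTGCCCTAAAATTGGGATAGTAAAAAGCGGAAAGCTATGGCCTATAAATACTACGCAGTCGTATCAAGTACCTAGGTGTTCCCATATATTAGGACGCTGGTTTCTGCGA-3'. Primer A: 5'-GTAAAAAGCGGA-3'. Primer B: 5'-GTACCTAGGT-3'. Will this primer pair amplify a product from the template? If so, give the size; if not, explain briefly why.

No product — both primers anneal to the same strand and extend in the same direction.

Primer A (GTAAAAAGCGGA) matches the top strand at positions 26–37 (3' end points downstream).
Primer B (GTACCTAGGT) also matches the top strand directly, at positions 74–83 — its reverse complement ACCTAGGTAC is not present.
Both primers anneal to the bottom strand with 3' ends pointing the same way, so neither can prime synthesis back toward the other.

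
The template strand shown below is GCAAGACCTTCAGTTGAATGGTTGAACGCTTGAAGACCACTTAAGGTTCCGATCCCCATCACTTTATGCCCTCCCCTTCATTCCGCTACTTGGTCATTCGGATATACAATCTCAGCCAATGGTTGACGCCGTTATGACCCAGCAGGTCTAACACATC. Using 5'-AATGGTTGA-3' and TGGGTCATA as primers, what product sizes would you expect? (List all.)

125 bp, 24 bp

The forward primer AATGGTTGA matches the top strand at positions 17–25, 118–126.
The reverse primer's reverse complement is TATGACCCA, matching at positions 133–141.
Each forward site pairs with the reverse site to give a product ending at position 141: sizes 125, 24 bp.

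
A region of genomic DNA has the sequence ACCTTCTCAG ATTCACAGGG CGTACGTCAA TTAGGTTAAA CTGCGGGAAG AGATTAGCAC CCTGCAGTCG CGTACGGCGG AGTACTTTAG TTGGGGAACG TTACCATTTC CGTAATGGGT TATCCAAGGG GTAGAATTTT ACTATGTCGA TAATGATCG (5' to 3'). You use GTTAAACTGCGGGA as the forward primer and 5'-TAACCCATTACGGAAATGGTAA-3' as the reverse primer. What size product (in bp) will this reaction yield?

88 bp

Scanning the template, GTTAAACTGCGGGA occurs at positions 35–48; this primer anneals to the bottom strand there with its 3' end pointing downstream.
Taking the reverse complement of TAACCCATTACGGAAATGGTAA gives TTACCATTTCCGTAATGGGTTA, found at positions 101–122 on the template; the primer anneals here to the top strand with its 3' end pointing upstream.
Product length = (reverse-primer end) − (forward-primer start) + 1 = 122 − 35 + 1 = 88 bp.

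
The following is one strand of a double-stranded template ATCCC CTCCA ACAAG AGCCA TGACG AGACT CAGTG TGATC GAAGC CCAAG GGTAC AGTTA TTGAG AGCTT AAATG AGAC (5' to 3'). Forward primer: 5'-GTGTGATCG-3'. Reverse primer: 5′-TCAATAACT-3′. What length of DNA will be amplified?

32 bp

Forward primer GTGTGATCG is found on the top strand at positions 33–41.
The reverse primer's reverse complement is AGTTATTGA, which matches the template at positions 56–64.
The product runs from position 33 to position 64, so its length is 64 − 33 + 1 = 32 bp.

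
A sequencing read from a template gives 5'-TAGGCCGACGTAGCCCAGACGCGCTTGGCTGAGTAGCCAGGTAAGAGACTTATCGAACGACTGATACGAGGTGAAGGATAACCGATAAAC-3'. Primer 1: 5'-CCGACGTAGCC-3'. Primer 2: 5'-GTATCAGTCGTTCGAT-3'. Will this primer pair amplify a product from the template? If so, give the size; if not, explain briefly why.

Yes — a 63 bp product.

Primer 1 (CCGACGTAGCC) matches the top strand at positions 5–15; it acts as a forward primer.
Primer 2's reverse complement is ATCGAACGACTGATAC, matching the top strand at positions 52–67; it acts as a reverse primer.
The 3' ends face each other across positions 5–67, giving a 63 bp product.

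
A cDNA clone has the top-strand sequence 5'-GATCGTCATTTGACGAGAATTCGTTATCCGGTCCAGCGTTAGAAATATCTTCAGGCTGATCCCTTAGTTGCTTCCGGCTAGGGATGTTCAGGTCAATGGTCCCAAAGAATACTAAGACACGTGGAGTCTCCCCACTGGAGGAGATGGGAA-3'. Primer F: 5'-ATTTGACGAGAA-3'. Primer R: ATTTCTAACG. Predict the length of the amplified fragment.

39 bp

Forward primer ATTTGACGAGAA is found on the top strand at positions 8–19.
The reverse primer's reverse complement is CGTTAGAAAT, which matches the template at positions 37–46.
Product length = (reverse-primer end) − (forward-primer start) + 1 = 46 − 8 + 1 = 39 bp.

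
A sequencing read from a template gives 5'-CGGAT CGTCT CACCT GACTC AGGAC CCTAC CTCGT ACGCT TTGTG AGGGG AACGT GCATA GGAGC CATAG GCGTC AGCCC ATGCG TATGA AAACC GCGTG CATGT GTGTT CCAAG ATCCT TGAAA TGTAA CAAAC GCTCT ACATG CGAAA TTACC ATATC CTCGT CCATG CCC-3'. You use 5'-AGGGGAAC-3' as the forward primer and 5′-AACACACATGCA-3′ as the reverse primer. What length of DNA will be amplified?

65 bp

Scanning the template, AGGGGAAC occurs at positions 46–53; this primer anneals to the bottom strand there with its 3' end pointing downstream.
Reverse complement of the reverse primer: TGCATGTGTGTT. This occurs on the top strand at positions 99–110.
The product runs from position 46 to position 110, so its length is 110 − 46 + 1 = 65 bp.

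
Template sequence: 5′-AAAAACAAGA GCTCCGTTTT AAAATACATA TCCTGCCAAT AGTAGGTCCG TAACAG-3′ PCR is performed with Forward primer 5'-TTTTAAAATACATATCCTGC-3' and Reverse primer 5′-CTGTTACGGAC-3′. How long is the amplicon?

40 bp

Scanning the template, TTTTAAAATACATATCCTGC occurs at positions 17–36; this primer anneals to the bottom strand there with its 3' end pointing downstream.
Taking the reverse complement of CTGTTACGGAC gives GTCCGTAACAG, found at positions 46–56 on the template; the primer anneals here to the top strand with its 3' end pointing upstream.
Product length = (reverse-primer end) − (forward-primer start) + 1 = 56 − 17 + 1 = 40 bp.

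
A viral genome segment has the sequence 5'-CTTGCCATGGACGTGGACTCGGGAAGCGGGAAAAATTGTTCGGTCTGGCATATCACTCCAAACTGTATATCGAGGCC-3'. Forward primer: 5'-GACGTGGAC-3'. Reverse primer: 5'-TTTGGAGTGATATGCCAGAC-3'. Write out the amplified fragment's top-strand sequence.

Forward primer GACGTGGAC is found on the top strand at positions 10–18.
Reverse complement of the reverse primer: GTCTGGCATATCACTCCAAA. This occurs on the top strand at positions 43–62.
The product is the template from position 10 through 62 (53 bp).

5'-GACGTGGACTCGGGAAGCGGGAAAAATTGTTCGGTCTGGCATATCACTCCAAA-3'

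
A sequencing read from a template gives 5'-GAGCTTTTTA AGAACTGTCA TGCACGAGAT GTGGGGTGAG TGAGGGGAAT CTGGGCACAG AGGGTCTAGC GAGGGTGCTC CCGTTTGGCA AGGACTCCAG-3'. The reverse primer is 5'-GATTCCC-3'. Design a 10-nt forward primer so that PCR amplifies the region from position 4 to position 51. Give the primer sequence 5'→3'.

5'-CTTTTTAAGA-3'

The reverse primer's reverse complement GGGAATC matches the template at positions 45–51; the product starts at position 4.
The forward primer is identical to the top strand over positions 4–13: CTTTTTAAGA.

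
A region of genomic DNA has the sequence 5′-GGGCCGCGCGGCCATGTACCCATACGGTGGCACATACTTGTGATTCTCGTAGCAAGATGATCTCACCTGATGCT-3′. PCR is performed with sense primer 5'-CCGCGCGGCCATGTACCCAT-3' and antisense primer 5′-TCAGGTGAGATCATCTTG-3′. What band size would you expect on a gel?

67 bp

Forward primer CCGCGCGGCCATGTACCCAT is found on the top strand at positions 4–23.
Reverse complement of the reverse primer: CAAGATGATCTCACCTGA. This occurs on the top strand at positions 53–70.
The product runs from position 4 to position 70, so its length is 70 − 4 + 1 = 67 bp.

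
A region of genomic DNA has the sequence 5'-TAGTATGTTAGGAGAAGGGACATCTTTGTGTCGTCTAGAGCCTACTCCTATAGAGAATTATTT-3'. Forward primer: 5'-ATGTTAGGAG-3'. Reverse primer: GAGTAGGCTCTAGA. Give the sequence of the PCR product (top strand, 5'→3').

The forward primer matches the template at positions 5–14.
Reverse complement of the reverse primer: TCTAGAGCCTACTC. This occurs on the top strand at positions 34–47.
The product is the template from position 5 through 47 (43 bp).

5'-ATGTTAGGAGAAGGGACATCTTTGTGTCGTCTAGAGCCTACTC-3'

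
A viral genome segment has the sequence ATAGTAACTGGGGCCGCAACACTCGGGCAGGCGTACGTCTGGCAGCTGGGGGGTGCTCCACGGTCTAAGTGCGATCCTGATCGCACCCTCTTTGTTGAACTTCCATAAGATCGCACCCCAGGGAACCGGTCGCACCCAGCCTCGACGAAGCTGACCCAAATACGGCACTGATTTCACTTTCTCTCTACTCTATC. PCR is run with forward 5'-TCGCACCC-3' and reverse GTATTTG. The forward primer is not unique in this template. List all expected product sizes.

The forward primer TCGCACCC matches the top strand at positions 81–88, 111–118, 130–137.
The reverse primer's reverse complement is CAAATAC, matching at positions 157–163.
Each forward site pairs with the reverse site to give a product ending at position 163: sizes 83, 53, 34 bp.

83 bp, 53 bp, 34 bp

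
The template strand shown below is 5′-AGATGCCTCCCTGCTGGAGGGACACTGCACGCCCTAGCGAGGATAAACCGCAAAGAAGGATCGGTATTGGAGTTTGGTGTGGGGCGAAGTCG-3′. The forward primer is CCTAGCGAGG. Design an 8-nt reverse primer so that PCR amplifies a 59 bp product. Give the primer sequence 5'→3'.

5'-GACTTCGC-3'

The forward primer binds at positions 33–42, so a 59 bp product ends at position 33 + 59 − 1 = 91.
The reverse primer anneals to the top strand over positions 84–91, i.e. to GCGAAGTC.
Its sequence written 5'→3' is the reverse complement: GACTTCGC.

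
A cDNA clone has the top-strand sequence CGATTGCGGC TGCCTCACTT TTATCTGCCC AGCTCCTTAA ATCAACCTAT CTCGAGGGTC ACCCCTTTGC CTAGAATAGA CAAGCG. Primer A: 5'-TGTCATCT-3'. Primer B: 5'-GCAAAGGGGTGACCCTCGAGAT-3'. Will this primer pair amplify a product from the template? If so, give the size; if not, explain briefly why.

Primer A (TGTCATCT) does not match the top strand, and its reverse complement AGATGACA does not match either.
With no annealing site for primer A, no amplification occurs.

No product — primer A has no binding site in the template.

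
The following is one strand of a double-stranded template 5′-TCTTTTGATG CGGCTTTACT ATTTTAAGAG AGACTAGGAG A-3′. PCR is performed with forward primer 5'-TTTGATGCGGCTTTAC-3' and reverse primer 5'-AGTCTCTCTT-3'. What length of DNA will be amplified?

32 bp

Scanning the template, TTTGATGCGGCTTTAC occurs at positions 4–19; this primer anneals to the bottom strand there with its 3' end pointing downstream.
Taking the reverse complement of AGTCTCTCTT gives AAGAGAGACT, found at positions 26–35 on the template; the primer anneals here to the top strand with its 3' end pointing upstream.
Amplicon spans positions 4–35: 32 bp.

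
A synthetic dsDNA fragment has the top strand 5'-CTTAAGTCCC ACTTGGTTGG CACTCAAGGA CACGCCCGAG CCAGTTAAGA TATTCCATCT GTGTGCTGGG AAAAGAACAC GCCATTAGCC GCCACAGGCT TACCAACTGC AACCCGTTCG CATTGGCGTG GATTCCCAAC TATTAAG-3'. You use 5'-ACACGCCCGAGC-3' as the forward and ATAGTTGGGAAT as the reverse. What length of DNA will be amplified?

114 bp

Scanning the template, ACACGCCCGAGC occurs at positions 30–41; this primer anneals to the bottom strand there with its 3' end pointing downstream.
Taking the reverse complement of ATAGTTGGGAAT gives ATTCCCAACTAT, found at positions 132–143 on the template; the primer anneals here to the top strand with its 3' end pointing upstream.
The product runs from position 30 to position 143, so its length is 143 − 30 + 1 = 114 bp.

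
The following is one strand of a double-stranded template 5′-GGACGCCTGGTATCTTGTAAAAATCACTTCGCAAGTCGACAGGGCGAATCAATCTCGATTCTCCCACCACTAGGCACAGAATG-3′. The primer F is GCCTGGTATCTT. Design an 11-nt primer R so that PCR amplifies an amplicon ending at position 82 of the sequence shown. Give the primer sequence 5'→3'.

The forward primer binds at positions 5–16; the product's 3' end on the top strand is position 82.
The reverse primer anneals to the top strand over positions 72–82, i.e. to AGGCACAGAAT.
Its sequence written 5'→3' is the reverse complement: ATTCTGTGCCT.

5'-ATTCTGTGCCT-3'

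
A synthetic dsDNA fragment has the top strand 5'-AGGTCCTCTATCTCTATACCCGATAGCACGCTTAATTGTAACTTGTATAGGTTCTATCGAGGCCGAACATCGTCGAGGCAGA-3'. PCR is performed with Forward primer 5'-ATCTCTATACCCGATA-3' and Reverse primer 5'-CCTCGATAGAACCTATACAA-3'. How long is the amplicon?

Forward primer ATCTCTATACCCGATA is found on the top strand at positions 10–25.
Reverse complement of the reverse primer: TTGTATAGGTTCTATCGAGG. This occurs on the top strand at positions 43–62.
The product runs from position 10 to position 62, so its length is 62 − 10 + 1 = 53 bp.

53 bp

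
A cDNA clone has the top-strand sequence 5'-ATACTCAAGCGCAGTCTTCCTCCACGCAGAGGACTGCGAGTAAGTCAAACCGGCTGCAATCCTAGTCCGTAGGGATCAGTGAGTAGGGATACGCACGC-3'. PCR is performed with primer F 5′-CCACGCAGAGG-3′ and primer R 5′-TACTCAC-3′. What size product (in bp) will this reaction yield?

The forward primer matches the template at positions 22–32.
The reverse primer's reverse complement is GTGAGTA, which matches the template at positions 79–85.
The product runs from position 22 to position 85, so its length is 85 − 22 + 1 = 64 bp.

64 bp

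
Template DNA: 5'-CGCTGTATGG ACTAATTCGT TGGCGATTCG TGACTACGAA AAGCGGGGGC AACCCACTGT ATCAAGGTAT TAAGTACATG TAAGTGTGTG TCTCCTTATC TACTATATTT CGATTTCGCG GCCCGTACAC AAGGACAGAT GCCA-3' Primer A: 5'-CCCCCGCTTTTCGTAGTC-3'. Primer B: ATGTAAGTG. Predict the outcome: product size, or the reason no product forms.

No product — the primers' 3' ends point away from each other.

Primer A (CCCCCGCTTTTCGTAGTC) has reverse complement GACTACGAAAAGCGGGGG, which matches the top strand at positions 32–49; primer A anneals to the top strand there with its 3' end pointing upstream toward position 32.
Primer B (ATGTAAGTG) matches the top strand directly at positions 78–86; it anneals to the bottom strand with its 3' end pointing downstream toward position 86.
The 3' ends diverge (primer A extends toward position 1, primer B toward position 144), so the primers never converge on a shared product.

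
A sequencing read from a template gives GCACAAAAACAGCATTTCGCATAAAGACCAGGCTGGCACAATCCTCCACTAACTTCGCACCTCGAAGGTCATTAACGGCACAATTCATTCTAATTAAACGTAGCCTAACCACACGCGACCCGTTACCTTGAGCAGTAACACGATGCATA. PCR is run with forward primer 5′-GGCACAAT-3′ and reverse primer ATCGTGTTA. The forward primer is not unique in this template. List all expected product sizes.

110 bp, 68 bp

The forward primer GGCACAAT matches the top strand at positions 35–42, 77–84.
The reverse primer's reverse complement is TAACACGAT, matching at positions 136–144.
Each forward site pairs with the reverse site to give a product ending at position 144: sizes 110, 68 bp.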